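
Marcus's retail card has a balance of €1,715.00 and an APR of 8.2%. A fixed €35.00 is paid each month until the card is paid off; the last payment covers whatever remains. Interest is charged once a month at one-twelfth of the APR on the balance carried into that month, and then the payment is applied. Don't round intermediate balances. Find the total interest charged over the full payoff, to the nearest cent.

€380.45

Monthly rate r = 8.2%/12 = 0.683333% = 0.00683333.
Payoff takes n = ⌈−ln(1 − rB₀/P)/ln(1+r)⌉ = ⌈59.870⌉ = 60 payments; the last is €30.45.
Total paid = 59·€35.00 + €30.45 = €2,095.45.
Total interest = total paid − principal = €2,095.45 − €1,715.00 = €380.45.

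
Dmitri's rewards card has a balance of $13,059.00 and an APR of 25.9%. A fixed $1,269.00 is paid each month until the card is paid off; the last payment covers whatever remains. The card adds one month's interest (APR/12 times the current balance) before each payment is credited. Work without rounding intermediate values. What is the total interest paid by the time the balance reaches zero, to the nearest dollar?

$1,870

Monthly rate r = 25.9%/12 = 2.15833% = 0.0215833.
Payoff takes n = ⌈−ln(1 − rB₀/P)/ln(1+r)⌉ = ⌈11.762⌉ = 12 payments; the last is $969.84.
Total paid = 11·$1,269.00 + $969.84 = $14,928.84.
Total interest = total paid − principal = $14,928.84 − $13,059.00 = $1,869.84.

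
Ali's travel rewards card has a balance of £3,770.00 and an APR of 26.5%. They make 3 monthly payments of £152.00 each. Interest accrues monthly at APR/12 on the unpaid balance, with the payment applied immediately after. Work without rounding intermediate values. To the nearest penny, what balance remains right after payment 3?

£3,559.17

Monthly rate r = 26.5%/12 = 2.20833% = 0.0220833.
Each month: B ← B·(1+r) − £152.00.
Month 1: interest £83.25; balance after payment £3,701.25.
Month 2: interest £81.74; balance after payment £3,630.99.
Month 3: interest £80.18; balance after payment £3,559.17.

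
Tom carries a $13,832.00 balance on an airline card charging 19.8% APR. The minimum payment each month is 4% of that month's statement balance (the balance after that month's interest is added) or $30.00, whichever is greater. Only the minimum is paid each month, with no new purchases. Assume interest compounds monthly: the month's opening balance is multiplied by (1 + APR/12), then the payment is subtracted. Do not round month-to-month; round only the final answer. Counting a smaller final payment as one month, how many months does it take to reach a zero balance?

Monthly rate r = 19.8%/12 = 1.65% = 0.0165.
While 4% of the post-interest balance exceeds $30.00, each month B ← (B·(1+r))·(1 − 0.04), i.e. B shrinks by the factor (1+r)·0.96 = 0.97584.
This holds for months 1–120. Entering month 121 the balance is $735.05; 4% of the post-interest balance is now below $30.00, so the flat $30.00 minimum applies from here.
From month 121 a fixed $30.00 at rate r clears $735.05 in 32 more payments. Total: 120 + 32 = 152 months.

152 months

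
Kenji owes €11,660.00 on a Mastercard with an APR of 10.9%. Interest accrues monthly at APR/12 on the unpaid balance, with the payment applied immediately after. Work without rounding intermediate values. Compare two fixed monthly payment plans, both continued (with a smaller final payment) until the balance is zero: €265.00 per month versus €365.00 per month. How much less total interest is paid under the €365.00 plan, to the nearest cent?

Monthly rate r = 10.9%/12 = 0.908333% = 0.00908333.
At €265.00/mo: n = ⌈−ln(1 − rB₀/P)/ln(1+r)⌉ = 57 payments (last €114.59); total interest = total paid − €11,660.00 = €3,294.59.
At €365.00/mo: 38 payments (last €329.62); total interest €2,174.62.
Interest saved = €3,294.59 − €2,174.62 = €1,119.97.

€1,119.97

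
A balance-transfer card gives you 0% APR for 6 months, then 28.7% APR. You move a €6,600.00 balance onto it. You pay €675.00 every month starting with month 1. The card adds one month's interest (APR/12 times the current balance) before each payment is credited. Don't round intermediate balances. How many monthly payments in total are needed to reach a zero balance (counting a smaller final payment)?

11 payments

Promo months 1–6 at r₀ = 0%/12 = 0; months 7+ at r₁ = 28.7%/12 = 0.0239167.
After month 6 (no interest yet): B = €6,600.00 − 6·€675.00 = €2,550.00.
Then at r₁ with €675.00/mo: n₂ = −ln(1 − r₁·B/P)/ln(1+r₁) ≈ 4.01 → 5 more payments.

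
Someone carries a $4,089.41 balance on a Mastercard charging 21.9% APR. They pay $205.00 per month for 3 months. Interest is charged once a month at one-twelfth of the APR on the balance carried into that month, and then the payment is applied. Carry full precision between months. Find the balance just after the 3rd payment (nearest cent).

Monthly rate r = 21.9%/12 = 1.825% = 0.01825.
Each month: B ← B·(1+r) − $205.00.
Month 1: interest $74.63; balance after payment $3,959.04.
Month 2: interest $72.25; balance after payment $3,826.29.
Month 3: interest $69.83; balance after payment $3,691.12.

$3,691.12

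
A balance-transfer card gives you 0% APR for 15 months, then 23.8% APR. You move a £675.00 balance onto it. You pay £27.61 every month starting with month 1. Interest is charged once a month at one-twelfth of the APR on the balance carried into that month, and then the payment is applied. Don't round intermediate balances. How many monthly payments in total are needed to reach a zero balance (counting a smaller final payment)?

Promo months 1–15 at r₀ = 0%/12 = 0; months 16+ at r₁ = 23.8%/12 = 0.0198333.
After month 15 (no interest yet): B = £675.00 − 15·£27.61 = £260.85.
Then at r₁ with £27.61/mo: n₂ = −ln(1 − r₁·B/P)/ln(1+r₁) ≈ 10.57 → 11 more payments.

26 payments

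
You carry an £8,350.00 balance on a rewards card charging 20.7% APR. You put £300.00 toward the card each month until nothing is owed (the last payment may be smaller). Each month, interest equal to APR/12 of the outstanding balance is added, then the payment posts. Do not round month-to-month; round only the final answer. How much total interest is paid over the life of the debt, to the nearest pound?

Monthly rate r = 20.7%/12 = 1.725% = 0.01725.
Payoff takes n = ⌈−ln(1 − rB₀/P)/ln(1+r)⌉ = ⌈38.249⌉ = 39 payments; the last is £75.14.
Total paid = 38·£300.00 + £75.14 = £11,475.14.
Total interest = total paid − principal = £11,475.14 − £8,350.00 = £3,125.14.

£3,125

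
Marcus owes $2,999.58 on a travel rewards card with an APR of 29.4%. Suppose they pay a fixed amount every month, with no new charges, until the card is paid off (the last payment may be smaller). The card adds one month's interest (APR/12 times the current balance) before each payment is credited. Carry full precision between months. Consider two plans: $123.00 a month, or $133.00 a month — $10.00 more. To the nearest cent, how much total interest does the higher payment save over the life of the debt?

Monthly rate r = 29.4%/12 = 2.45% = 0.0245.
At $123.00/mo: n = ⌈−ln(1 − rB₀/P)/ln(1+r)⌉ = 38 payments (last $73.69); total interest = total paid − $2,999.58 = $1,625.11.
At $133.00/mo: 34 payments (last $30.20); total interest $1,419.62.
Interest saved = $1,625.11 − $1,419.62 = $205.49.

$205.49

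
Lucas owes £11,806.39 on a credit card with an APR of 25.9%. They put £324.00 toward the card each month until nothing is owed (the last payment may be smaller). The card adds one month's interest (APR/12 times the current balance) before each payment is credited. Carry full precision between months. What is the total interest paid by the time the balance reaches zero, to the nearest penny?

£11,622.23

Monthly rate r = 25.9%/12 = 2.15833% = 0.0215833.
Payoff takes n = ⌈−ln(1 − rB₀/P)/ln(1+r)⌉ = ⌈72.308⌉ = 73 payments; the last is £100.62.
Total paid = 72·£324.00 + £100.62 = £23,428.62.
Total interest = total paid − principal = £23,428.62 − £11,806.39 = £11,622.23.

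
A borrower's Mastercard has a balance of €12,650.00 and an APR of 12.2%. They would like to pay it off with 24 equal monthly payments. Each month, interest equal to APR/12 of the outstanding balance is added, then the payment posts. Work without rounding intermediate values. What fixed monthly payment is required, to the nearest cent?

Monthly rate r = 12.2%/12 = 1.01667% = 0.0101667.
Level-payment amortization: P = B₀·r / (1 − (1+r)^(−n)) = 12650.00·0.0101667 / (1 − 1.01017^(−24)).
Denominator 1 − (1+r)^(−24) = 0.215546522.
P = 128.608 / 0.215546522 ≈ 596.66.

€596.66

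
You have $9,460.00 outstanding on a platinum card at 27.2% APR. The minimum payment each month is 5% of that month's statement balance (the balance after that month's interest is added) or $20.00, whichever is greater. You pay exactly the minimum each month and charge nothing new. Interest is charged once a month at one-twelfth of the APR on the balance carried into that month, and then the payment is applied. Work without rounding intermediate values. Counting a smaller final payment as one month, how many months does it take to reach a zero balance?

Monthly rate r = 27.2%/12 = 2.26667% = 0.0226667.
While 5% of the post-interest balance exceeds $20.00, each month B ← (B·(1+r))·(1 − 0.05), i.e. B shrinks by the factor (1+r)·0.95 = 0.97153.
This holds for months 1–111. Entering month 112 the balance is $383.44; 5% of the post-interest balance is now below $20.00, so the flat $20.00 minimum applies from here.
From month 112 a fixed $20.00 at rate r clears $383.44 in 26 more payments. Total: 111 + 26 = 137 months.

137 months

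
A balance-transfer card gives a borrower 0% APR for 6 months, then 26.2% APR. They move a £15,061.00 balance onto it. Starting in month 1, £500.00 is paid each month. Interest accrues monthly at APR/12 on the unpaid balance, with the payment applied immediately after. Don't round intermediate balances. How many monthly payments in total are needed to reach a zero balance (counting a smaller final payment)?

41 months

Promo months 1–6 at r₀ = 0%/12 = 0; months 7+ at r₁ = 26.2%/12 = 0.0218333.
After month 6 (no interest yet): B = £15,061.00 − 6·£500.00 = £12,061.00.
Then at r₁ with £500.00/mo: n₂ = −ln(1 − r₁·B/P)/ln(1+r₁) ≈ 34.63 → 35 more payments.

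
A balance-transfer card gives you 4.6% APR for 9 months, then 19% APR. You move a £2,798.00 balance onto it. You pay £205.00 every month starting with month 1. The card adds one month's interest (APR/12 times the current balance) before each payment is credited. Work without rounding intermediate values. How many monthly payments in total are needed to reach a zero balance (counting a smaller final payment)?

Promo months 1–9 at r₀ = 4.6%/12 = 0.00383333; months 10+ at r₁ = 19%/12 = 0.0158333.
After month 9: iterate B ← B·(1+r₀) − £205.00 for 9 months → £1,022.48.
Then at r₁ with £205.00/mo: n₂ = −ln(1 − r₁·B/P)/ln(1+r₁) ≈ 5.24 → 6 more payments.

15 payments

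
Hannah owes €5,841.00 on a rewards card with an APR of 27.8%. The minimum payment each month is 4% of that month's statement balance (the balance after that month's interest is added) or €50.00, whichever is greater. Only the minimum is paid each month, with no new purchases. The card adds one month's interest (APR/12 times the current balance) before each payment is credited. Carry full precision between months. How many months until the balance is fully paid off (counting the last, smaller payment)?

124 months

Monthly rate r = 27.8%/12 = 2.31667% = 0.0231667.
While 4% of the post-interest balance exceeds €50.00, each month B ← (B·(1+r))·(1 − 0.04), i.e. B shrinks by the factor (1+r)·0.96 = 0.98224.
This holds for months 1–88. Entering month 89 the balance is €1,206.81; 4% of the post-interest balance is now below €50.00, so the flat €50.00 minimum applies from here.
From month 89 a fixed €50.00 at rate r clears €1,206.81 in 36 more payments. Total: 88 + 36 = 124 months.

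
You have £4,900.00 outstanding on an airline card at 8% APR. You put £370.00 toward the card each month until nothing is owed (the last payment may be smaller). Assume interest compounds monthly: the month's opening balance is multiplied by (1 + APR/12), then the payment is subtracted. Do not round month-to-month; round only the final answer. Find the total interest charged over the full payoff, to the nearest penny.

£247.13

Monthly rate r = 8%/12 = 0.666667% = 0.00666667.
Payoff takes n = ⌈−ln(1 − rB₀/P)/ln(1+r)⌉ = ⌈13.911⌉ = 14 payments; the last is £337.13.
Total paid = 13·£370.00 + £337.13 = £5,147.13.
Total interest = total paid − principal = £5,147.13 − £4,900.00 = £247.13.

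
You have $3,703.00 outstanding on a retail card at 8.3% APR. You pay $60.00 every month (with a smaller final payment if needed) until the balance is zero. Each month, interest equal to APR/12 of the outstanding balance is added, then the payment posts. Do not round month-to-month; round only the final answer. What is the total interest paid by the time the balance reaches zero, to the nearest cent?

$1,142.48

Monthly rate r = 8.3%/12 = 0.691667% = 0.00691667.
Payoff takes n = ⌈−ln(1 − rB₀/P)/ln(1+r)⌉ = ⌈80.757⌉ = 81 payments; the last is $45.48.
Total paid = 80·$60.00 + $45.48 = $4,845.48.
Total interest = total paid − principal = $4,845.48 − $3,703.00 = $1,142.48.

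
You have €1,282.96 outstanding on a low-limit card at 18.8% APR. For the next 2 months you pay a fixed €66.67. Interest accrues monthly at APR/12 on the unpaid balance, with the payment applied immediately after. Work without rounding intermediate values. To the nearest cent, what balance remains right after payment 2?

Monthly rate r = 18.8%/12 = 1.56667% = 0.0156667.
Each month: B ← B·(1+r) − €66.67.
Month 1: interest €20.10; balance after payment €1,236.39.
Month 2: interest €19.37; balance after payment €1,189.09.

€1,189.09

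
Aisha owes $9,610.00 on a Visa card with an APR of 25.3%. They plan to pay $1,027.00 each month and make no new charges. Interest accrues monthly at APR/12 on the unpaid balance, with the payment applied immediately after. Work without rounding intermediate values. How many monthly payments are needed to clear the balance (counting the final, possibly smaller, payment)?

11 months

Monthly rate r = 25.3%/12 = 2.10833% = 0.0210833.
Recurrence: B ← B·(1+r) − $1,027.00.
Month 1: interest $202.61; balance after payment $8,785.61.
Month 2: interest $185.23; balance after payment $7,943.84.
Closed form: n = −ln(1 − rB₀/P)/ln(1+r) = −ln(0.80272)/ln(1.02108) ≈ 10.533, so the balance reaches zero during payment 11.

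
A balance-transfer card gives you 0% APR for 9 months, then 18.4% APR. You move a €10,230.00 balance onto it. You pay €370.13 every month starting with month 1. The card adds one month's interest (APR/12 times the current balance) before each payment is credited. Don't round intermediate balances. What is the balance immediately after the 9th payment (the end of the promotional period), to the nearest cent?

Promo months 1–9 at r₀ = 0%/12 = 0; months 10+ at r₁ = 18.4%/12 = 0.0153333.
After month 9 (no interest yet): B = €10,230.00 − 9·€370.13 = €6,898.83.

€6,898.83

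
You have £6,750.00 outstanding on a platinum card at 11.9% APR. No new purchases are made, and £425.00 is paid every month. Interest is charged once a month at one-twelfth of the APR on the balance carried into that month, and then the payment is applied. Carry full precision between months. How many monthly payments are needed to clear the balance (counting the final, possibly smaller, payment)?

Monthly rate r = 11.9%/12 = 0.991667% = 0.00991667.
Recurrence: B ← B·(1+r) − £425.00.
Month 1: interest £66.94; balance after payment £6,391.94.
Month 2: interest £63.39; balance after payment £6,030.32.
Closed form: n = −ln(1 − rB₀/P)/ln(1+r) = −ln(0.8425)/ln(1.00992) ≈ 17.368, so the balance reaches zero during payment 18.

18 payments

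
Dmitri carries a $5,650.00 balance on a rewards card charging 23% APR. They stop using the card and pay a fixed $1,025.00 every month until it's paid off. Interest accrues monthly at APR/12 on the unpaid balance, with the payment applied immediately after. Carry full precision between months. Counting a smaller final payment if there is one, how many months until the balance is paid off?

6 months

Monthly rate r = 23%/12 = 1.91667% = 0.0191667.
Recurrence: B ← B·(1+r) − $1,025.00.
Month 1: interest $108.29; balance after payment $4,733.29.
Month 2: interest $90.72; balance after payment $3,799.01.
Month 3: interest $72.81; balance after payment $2,846.83.
Month 4: interest $54.56; balance after payment $1,876.39.
Month 5: interest $35.96; balance after payment $887.36.
Month 6: interest $17.01; balance after payment $0.00.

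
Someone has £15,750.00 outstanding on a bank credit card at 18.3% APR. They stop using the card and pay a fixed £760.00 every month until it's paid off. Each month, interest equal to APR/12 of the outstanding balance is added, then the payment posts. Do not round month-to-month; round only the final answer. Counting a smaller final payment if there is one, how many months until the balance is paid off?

26 payments

Monthly rate r = 18.3%/12 = 1.525% = 0.01525.
Recurrence: B ← B·(1+r) − £760.00.
Month 1: interest £240.19; balance after payment £15,230.19.
Month 2: interest £232.26; balance after payment £14,702.45.
Closed form: n = −ln(1 − rB₀/P)/ln(1+r) = −ln(0.68396)/ln(1.01525) ≈ 25.098, so the balance reaches zero during payment 26.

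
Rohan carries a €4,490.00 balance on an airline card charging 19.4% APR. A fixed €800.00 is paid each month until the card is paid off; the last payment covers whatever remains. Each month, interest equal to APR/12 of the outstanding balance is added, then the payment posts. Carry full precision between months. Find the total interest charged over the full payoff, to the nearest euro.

€255

Monthly rate r = 19.4%/12 = 1.61667% = 0.0161667.
Payoff takes n = ⌈−ln(1 − rB₀/P)/ln(1+r)⌉ = ⌈5.931⌉ = 6 payments; the last is €745.28.
Total paid = 5·€800.00 + €745.28 = €4,745.28.
Total interest = total paid − principal = €4,745.28 − €4,490.00 = €255.28.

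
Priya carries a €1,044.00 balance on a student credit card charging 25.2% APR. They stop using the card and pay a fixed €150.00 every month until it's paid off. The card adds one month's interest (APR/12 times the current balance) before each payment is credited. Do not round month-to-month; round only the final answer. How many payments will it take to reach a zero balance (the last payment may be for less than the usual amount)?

8 months

Monthly rate r = 25.2%/12 = 2.1% = 0.021.
Recurrence: B ← B·(1+r) − €150.00.
Month 1: interest €21.92; balance after payment €915.92.
Month 2: interest €19.23; balance after payment €785.16.
Closed form: n = −ln(1 − rB₀/P)/ln(1+r) = −ln(0.85384)/ln(1.021) ≈ 7.603, so the balance reaches zero during payment 8.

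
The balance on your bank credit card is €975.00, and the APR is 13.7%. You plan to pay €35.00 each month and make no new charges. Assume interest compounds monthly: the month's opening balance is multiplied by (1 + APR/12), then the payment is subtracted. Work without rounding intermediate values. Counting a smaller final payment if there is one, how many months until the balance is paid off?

Monthly rate r = 13.7%/12 = 1.14167% = 0.0114167.
Recurrence: B ← B·(1+r) − €35.00.
Month 1: interest €11.13; balance after payment €951.13.
Month 2: interest €10.86; balance after payment €926.99.
Closed form: n = −ln(1 − rB₀/P)/ln(1+r) = −ln(0.68196)/ln(1.01142) ≈ 33.719, so the balance reaches zero during payment 34.

34 payments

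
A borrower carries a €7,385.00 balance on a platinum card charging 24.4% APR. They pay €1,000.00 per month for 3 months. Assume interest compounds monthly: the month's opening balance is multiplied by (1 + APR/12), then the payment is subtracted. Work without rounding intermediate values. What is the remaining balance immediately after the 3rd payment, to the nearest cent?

€4,783.29

Monthly rate r = 24.4%/12 = 2.03333% = 0.0203333.
Each month: B ← B·(1+r) − €1,000.00.
Month 1: interest €150.16; balance after payment €6,535.16.
Month 2: interest €132.88; balance after payment €5,668.04.
Month 3: interest €115.25; balance after payment €4,783.29.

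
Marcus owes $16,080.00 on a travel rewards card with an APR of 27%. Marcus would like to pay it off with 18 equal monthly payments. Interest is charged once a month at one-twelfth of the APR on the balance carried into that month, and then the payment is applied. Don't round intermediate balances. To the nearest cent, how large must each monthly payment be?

$1,096.29

Monthly rate r = 27%/12 = 2.25% = 0.0225.
Level-payment amortization: P = B₀·r / (1 − (1+r)^(−n)) = 16080.00·0.0225 / (1 − 1.0225^(−18)).
Denominator 1 − (1+r)^(−18) = 0.330022374.
P = 361.8 / 0.330022374 ≈ 1096.29.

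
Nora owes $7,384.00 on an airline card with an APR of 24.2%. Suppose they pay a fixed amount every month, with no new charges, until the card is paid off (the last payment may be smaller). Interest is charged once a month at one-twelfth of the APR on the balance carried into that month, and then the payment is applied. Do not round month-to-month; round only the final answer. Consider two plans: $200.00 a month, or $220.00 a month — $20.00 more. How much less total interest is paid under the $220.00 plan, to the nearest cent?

Monthly rate r = 24.2%/12 = 2.01667% = 0.0201667.
At $200.00/mo: n = ⌈−ln(1 − rB₀/P)/ln(1+r)⌉ = 69 payments (last $71.10); total interest = total paid − $7,384.00 = $6,287.10.
At $220.00/mo: 57 payments (last $128.28); total interest $5,064.28.
Interest saved = $6,287.10 − $5,064.28 = $1,222.82.

$1,222.82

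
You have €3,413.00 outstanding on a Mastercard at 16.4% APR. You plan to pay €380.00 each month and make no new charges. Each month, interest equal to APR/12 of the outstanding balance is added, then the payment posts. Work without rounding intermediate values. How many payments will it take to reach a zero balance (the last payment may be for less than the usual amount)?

10 months

Monthly rate r = 16.4%/12 = 1.36667% = 0.0136667.
Recurrence: B ← B·(1+r) − €380.00.
Month 1: interest €46.64; balance after payment €3,079.64.
Month 2: interest €42.09; balance after payment €2,741.73.
Closed form: n = −ln(1 − rB₀/P)/ln(1+r) = −ln(0.87725)/ln(1.01367) ≈ 9.648, so the balance reaches zero during payment 10.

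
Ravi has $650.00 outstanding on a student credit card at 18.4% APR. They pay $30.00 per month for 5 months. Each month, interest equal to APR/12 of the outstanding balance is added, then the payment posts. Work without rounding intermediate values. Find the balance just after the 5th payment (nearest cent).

Monthly rate r = 18.4%/12 = 1.53333% = 0.0153333.
Each month: B ← B·(1+r) − $30.00.
Month 1: interest $9.97; balance after payment $629.97.
Month 2: interest $9.66; balance after payment $609.63.
Month 3: interest $9.35; balance after payment $588.97.
Month 4: interest $9.03; balance after payment $568.00.
Month 5: interest $8.71; balance after payment $546.71.

$546.71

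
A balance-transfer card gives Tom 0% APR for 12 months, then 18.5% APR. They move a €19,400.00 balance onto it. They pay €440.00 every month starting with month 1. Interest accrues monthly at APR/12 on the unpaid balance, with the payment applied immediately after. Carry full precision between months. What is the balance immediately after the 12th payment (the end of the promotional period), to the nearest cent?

€14,120.00

Promo months 1–12 at r₀ = 0%/12 = 0; months 13+ at r₁ = 18.5%/12 = 0.0154167.
After month 12 (no interest yet): B = €19,400.00 − 12·€440.00 = €14,120.00.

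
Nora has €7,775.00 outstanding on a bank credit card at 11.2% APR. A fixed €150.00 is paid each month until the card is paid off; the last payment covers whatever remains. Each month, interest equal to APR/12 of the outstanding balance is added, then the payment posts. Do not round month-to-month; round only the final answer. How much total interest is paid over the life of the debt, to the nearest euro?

€2,901

Monthly rate r = 11.2%/12 = 0.933333% = 0.00933333.
Payoff takes n = ⌈−ln(1 − rB₀/P)/ln(1+r)⌉ = ⌈71.175⌉ = 72 payments; the last is €26.33.
Total paid = 71·€150.00 + €26.33 = €10,676.33.
Total interest = total paid − principal = €10,676.33 − €7,775.00 = €2,901.33.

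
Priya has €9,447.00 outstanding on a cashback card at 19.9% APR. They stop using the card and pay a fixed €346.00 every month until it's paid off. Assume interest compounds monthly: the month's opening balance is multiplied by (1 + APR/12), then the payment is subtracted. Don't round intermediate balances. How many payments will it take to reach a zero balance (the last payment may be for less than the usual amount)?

Monthly rate r = 19.9%/12 = 1.65833% = 0.0165833.
Recurrence: B ← B·(1+r) − €346.00.
Month 1: interest €156.66; balance after payment €9,257.66.
Month 2: interest €153.52; balance after payment €9,065.19.
Closed form: n = −ln(1 − rB₀/P)/ln(1+r) = −ln(0.54722)/ln(1.01658) ≈ 36.657, so the balance reaches zero during payment 37.

37 months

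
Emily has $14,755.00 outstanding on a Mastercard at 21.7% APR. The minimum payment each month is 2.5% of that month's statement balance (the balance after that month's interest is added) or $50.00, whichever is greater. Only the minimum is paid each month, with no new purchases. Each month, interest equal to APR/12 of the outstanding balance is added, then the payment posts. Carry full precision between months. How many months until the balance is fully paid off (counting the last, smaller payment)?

342 months

Monthly rate r = 21.7%/12 = 1.80833% = 0.0180833.
While 2.5% of the post-interest balance exceeds $50.00, each month B ← (B·(1+r))·(1 − 0.025), i.e. B shrinks by the factor (1+r)·0.975 = 0.99263.
This holds for months 1–273. Entering month 274 the balance is $1,959.06; 2.5% of the post-interest balance is now below $50.00, so the flat $50.00 minimum applies from here.
From month 274 a fixed $50.00 at rate r clears $1,959.06 in 69 more payments. Total: 273 + 69 = 342 months.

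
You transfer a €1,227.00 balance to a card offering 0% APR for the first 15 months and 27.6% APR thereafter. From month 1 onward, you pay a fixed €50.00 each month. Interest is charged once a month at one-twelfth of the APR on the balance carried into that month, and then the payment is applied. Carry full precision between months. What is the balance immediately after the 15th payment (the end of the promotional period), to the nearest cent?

Promo months 1–15 at r₀ = 0%/12 = 0; months 16+ at r₁ = 27.6%/12 = 0.023.
After month 15 (no interest yet): B = €1,227.00 − 15·€50.00 = €477.00.

€477.00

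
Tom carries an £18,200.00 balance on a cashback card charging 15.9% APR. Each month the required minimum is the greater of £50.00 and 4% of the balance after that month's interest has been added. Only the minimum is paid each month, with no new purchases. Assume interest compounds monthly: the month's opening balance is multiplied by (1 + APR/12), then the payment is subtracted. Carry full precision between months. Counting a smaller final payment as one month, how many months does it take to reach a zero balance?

Monthly rate r = 15.9%/12 = 1.325% = 0.01325.
While 4% of the post-interest balance exceeds £50.00, each month B ← (B·(1+r))·(1 − 0.04), i.e. B shrinks by the factor (1+r)·0.96 = 0.97272.
This holds for months 1–98. Entering month 99 the balance is £1,210.26; 4% of the post-interest balance is now below £50.00, so the flat £50.00 minimum applies from here.
From month 99 a fixed £50.00 at rate r clears £1,210.26 in 30 more payments. Total: 98 + 30 = 128 months.

128 months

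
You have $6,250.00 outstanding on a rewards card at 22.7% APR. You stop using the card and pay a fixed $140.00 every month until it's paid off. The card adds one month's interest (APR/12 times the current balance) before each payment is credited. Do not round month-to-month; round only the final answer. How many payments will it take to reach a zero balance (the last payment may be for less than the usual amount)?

100 months

Monthly rate r = 22.7%/12 = 1.89167% = 0.0189167.
Recurrence: B ← B·(1+r) − $140.00.
Month 1: interest $118.23; balance after payment $6,228.23.
Month 2: interest $117.82; balance after payment $6,206.05.
Closed form: n = −ln(1 − rB₀/P)/ln(1+r) = −ln(0.15551)/ln(1.01892) ≈ 99.310, so the balance reaches zero during payment 100.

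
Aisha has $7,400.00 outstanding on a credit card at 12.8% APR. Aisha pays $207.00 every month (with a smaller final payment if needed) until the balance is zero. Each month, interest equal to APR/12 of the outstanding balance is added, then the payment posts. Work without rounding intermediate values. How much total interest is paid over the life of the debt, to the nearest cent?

Monthly rate r = 12.8%/12 = 1.06667% = 0.0106667.
Payoff takes n = ⌈−ln(1 − rB₀/P)/ln(1+r)⌉ = ⌈45.255⌉ = 46 payments; the last is $53.08.
Total paid = 45·$207.00 + $53.08 = $9,368.08.
Total interest = total paid − principal = $9,368.08 − $7,400.00 = $1,968.08.

$1,968.08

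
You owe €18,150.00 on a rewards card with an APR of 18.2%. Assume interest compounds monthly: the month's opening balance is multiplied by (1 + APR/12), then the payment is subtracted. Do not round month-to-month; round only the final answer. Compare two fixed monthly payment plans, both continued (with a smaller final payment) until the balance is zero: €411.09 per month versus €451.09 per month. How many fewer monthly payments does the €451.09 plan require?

11 fewer payments

Monthly rate r = 18.2%/12 = 1.51667% = 0.0151667.
At €411.09/mo: n = ⌈−ln(1 − rB₀/P)/ln(1+r)⌉ = 74 payments (last €237.37); total interest = total paid − €18,150.00 = €12,096.94.
At €451.09/mo: 63 payments (last €269.35); total interest €10,086.93.
Payments saved = 74 − 63 = 11.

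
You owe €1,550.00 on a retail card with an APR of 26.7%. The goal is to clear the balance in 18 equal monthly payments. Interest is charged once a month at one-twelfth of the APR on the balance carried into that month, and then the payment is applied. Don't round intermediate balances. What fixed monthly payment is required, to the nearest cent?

Monthly rate r = 26.7%/12 = 2.225% = 0.02225.
Level-payment amortization: P = B₀·r / (1 − (1+r)^(−n)) = 1550.00·0.02225 / (1 − 1.02225^(−18)).
Denominator 1 − (1+r)^(−18) = 0.327066957.
P = 34.4875 / 0.327066957 ≈ 105.44.

€105.44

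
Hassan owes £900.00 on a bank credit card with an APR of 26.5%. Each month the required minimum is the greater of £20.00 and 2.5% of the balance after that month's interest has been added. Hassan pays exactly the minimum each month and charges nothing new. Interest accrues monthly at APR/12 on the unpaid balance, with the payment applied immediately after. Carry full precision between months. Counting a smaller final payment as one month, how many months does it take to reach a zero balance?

132 months

Monthly rate r = 26.5%/12 = 2.20833% = 0.0220833.
While 2.5% of the post-interest balance exceeds £20.00, each month B ← (B·(1+r))·(1 − 0.025), i.e. B shrinks by the factor (1+r)·0.975 = 0.99653.
This holds for months 1–41. Entering month 42 the balance is £780.50; 2.5% of the post-interest balance is now below £20.00, so the flat £20.00 minimum applies from here.
From month 42 a fixed £20.00 at rate r clears £780.50 in 91 more payments. Total: 41 + 91 = 132 months.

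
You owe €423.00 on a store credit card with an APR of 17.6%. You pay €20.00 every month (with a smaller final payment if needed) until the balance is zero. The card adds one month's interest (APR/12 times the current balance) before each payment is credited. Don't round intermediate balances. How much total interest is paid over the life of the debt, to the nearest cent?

€87.13

Monthly rate r = 17.6%/12 = 1.46667% = 0.0146667.
Payoff takes n = ⌈−ln(1 − rB₀/P)/ln(1+r)⌉ = ⌈25.505⌉ = 26 payments; the last is €10.13.
Total paid = 25·€20.00 + €10.13 = €510.13.
Total interest = total paid − principal = €510.13 − €423.00 = €87.13.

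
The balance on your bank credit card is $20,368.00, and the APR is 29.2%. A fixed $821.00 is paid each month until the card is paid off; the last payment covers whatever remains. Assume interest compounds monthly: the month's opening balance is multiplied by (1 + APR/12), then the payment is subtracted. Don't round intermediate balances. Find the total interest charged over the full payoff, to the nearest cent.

$11,240.12

Monthly rate r = 29.2%/12 = 2.43333% = 0.0243333.
Payoff takes n = ⌈−ln(1 − rB₀/P)/ln(1+r)⌉ = ⌈38.497⌉ = 39 payments; the last is $410.12.
Total paid = 38·$821.00 + $410.12 = $31,608.12.
Total interest = total paid − principal = $31,608.12 − $20,368.00 = $11,240.12.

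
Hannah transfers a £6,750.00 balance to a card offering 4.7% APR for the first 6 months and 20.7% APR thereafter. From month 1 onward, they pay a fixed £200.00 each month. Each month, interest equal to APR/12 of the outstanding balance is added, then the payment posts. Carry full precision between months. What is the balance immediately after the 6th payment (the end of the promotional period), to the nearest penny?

Promo months 1–6 at r₀ = 4.7%/12 = 0.00391667; months 7+ at r₁ = 20.7%/12 = 0.01725.
After month 6: iterate B ← B·(1+r₀) − £200.00 for 6 months → £5,698.37.

£5,698.37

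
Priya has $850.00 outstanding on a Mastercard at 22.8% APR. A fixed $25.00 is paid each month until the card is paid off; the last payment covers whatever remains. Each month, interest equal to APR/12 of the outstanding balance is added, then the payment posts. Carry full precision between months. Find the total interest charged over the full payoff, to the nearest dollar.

Monthly rate r = 22.8%/12 = 1.9% = 0.019.
Payoff takes n = ⌈−ln(1 − rB₀/P)/ln(1+r)⌉ = ⌈55.173⌉ = 56 payments; the last is $4.37.
Total paid = 55·$25.00 + $4.37 = $1,379.37.
Total interest = total paid − principal = $1,379.37 − $850.00 = $529.37.

$529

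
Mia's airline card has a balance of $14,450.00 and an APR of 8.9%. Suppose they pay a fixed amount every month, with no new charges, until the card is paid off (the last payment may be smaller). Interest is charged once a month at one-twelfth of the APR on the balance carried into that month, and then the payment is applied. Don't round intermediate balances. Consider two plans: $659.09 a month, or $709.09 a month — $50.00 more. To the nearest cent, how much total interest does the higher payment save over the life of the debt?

Monthly rate r = 8.9%/12 = 0.741667% = 0.00741667.
At $659.09/mo: n = ⌈−ln(1 − rB₀/P)/ln(1+r)⌉ = 25 payments (last $10.32); total interest = total paid − $14,450.00 = $1,378.48.
At $709.09/mo: 23 payments (last $124.62); total interest $1,274.60.
Interest saved = $1,378.48 − $1,274.60 = $103.88.

$103.88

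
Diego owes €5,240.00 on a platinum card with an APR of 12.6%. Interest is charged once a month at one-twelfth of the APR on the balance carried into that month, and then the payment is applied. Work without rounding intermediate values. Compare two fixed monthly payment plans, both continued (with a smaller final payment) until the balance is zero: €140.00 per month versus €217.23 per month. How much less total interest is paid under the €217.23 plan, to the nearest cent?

Monthly rate r = 12.6%/12 = 1.05% = 0.0105.
At €140.00/mo: n = ⌈−ln(1 − rB₀/P)/ln(1+r)⌉ = 48 payments (last €111.36); total interest = total paid − €5,240.00 = €1,451.36.
At €217.23/mo: 28 payments (last €208.91); total interest €834.12.
Interest saved = €1,451.36 − €834.12 = €617.24.

€617.24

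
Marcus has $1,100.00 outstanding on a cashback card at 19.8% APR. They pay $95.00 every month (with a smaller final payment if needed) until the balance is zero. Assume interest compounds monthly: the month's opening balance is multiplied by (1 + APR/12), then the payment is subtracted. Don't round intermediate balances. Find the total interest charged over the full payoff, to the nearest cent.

Monthly rate r = 19.8%/12 = 1.65% = 0.0165.
Payoff takes n = ⌈−ln(1 − rB₀/P)/ln(1+r)⌉ = ⌈12.956⌉ = 13 payments; the last is $90.81.
Total paid = 12·$95.00 + $90.81 = $1,230.81.
Total interest = total paid − principal = $1,230.81 − $1,100.00 = $130.81.

$130.81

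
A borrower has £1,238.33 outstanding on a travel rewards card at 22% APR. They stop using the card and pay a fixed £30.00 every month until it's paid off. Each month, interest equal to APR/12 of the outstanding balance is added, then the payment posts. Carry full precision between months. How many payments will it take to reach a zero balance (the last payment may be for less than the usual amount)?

Monthly rate r = 22%/12 = 1.83333% = 0.0183333.
Recurrence: B ← B·(1+r) − £30.00.
Month 1: interest £22.70; balance after payment £1,231.03.
Month 2: interest £22.57; balance after payment £1,223.60.
Closed form: n = −ln(1 − rB₀/P)/ln(1+r) = −ln(0.24324)/ln(1.01833) ≈ 77.815, so the balance reaches zero during payment 78.

78 months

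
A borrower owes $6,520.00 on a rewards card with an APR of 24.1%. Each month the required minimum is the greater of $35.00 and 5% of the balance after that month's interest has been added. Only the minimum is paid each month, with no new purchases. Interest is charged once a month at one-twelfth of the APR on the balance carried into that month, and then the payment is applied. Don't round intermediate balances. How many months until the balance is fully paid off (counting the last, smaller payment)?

97 months

Monthly rate r = 24.1%/12 = 2.00833% = 0.0200833.
While 5% of the post-interest balance exceeds $35.00, each month B ← (B·(1+r))·(1 − 0.05), i.e. B shrinks by the factor (1+r)·0.95 = 0.96908.
This holds for months 1–72. Entering month 73 the balance is $679.38; 5% of the post-interest balance is now below $35.00, so the flat $35.00 minimum applies from here.
From month 73 a fixed $35.00 at rate r clears $679.38 in 25 more payments. Total: 72 + 25 = 97 months.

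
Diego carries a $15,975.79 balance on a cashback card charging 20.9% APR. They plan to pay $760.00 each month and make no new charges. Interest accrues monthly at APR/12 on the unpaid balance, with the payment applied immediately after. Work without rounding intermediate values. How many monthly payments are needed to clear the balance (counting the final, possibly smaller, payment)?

Monthly rate r = 20.9%/12 = 1.74167% = 0.0174167.
Recurrence: B ← B·(1+r) − $760.00.
Month 1: interest $278.25; balance after payment $15,494.04.
Month 2: interest $269.85; balance after payment $15,003.89.
Closed form: n = −ln(1 − rB₀/P)/ln(1+r) = −ln(0.63389)/ln(1.01742) ≈ 26.402, so the balance reaches zero during payment 27.

27 payments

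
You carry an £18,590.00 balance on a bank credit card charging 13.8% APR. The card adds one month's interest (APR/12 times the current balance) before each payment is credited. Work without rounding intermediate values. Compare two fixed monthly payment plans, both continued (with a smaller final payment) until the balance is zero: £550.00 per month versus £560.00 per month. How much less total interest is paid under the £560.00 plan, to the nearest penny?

Monthly rate r = 13.8%/12 = 1.15% = 0.0115.
At £550.00/mo: n = ⌈−ln(1 − rB₀/P)/ln(1+r)⌉ = 44 payments (last £23.66); total interest = total paid − £18,590.00 = £5,083.66.
At £560.00/mo: 43 payments (last £31.17); total interest £4,961.17.
Interest saved = £5,083.66 − £4,961.17 = £122.49.

£122.49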